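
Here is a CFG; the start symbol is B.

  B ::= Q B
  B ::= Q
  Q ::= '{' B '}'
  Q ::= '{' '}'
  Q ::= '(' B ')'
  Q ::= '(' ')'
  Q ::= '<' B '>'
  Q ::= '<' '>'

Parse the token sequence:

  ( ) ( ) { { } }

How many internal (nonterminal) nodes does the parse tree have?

[B [Q ( )] [B [Q ( )] [B [Q { [B [Q { }]] }]]]]

8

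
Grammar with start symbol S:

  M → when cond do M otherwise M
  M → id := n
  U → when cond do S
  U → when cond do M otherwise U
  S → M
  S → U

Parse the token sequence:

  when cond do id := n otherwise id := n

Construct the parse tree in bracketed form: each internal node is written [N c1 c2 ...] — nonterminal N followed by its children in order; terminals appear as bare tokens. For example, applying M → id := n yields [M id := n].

[S [M when cond do [M id := n] otherwise [M id := n]]]

S
M
when cond do M otherwise M
when cond do id := n otherwise M
when cond do id := n otherwise id := n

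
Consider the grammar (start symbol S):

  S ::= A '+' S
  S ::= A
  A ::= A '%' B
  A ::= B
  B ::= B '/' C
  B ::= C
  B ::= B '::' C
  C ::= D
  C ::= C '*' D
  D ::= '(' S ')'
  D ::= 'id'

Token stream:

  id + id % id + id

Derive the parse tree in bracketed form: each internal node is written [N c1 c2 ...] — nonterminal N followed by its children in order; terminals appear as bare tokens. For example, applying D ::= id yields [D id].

[S [A [B [C [D id]]]] + [S [A [A [B [C [D id]]]] % [B [C [D id]]]] + [S [A [B [C [D id]]]]]]]

S
A + S
B + S
C + S
D + S
id + S
id + A + S
id + A % B + S
id + B % B + S
id + C % B + S
id + D % B + S
id + id % B + S
id + id % C + S
id + id % D + S
id + id % id + S
id + id % id + A
id + id % id + B
id + id % id + C
id + id % id + D
id + id % id + id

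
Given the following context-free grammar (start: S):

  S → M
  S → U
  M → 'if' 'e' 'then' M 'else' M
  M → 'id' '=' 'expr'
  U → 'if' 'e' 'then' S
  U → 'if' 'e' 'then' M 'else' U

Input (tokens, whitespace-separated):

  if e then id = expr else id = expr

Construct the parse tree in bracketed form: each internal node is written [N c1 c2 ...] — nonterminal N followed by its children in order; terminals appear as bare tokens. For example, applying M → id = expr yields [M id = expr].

[S [M if e then [M id = expr] else [M id = expr]]]

S
M
if e then M else M
if e then id = expr else M
if e then id = expr else id = expr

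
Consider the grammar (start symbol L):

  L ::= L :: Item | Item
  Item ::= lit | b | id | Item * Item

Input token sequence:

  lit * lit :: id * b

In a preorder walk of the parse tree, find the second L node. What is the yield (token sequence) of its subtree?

lit * lit

[L [L [Item [Item lit] * [Item lit]]] :: [Item [Item id] * [Item b]]]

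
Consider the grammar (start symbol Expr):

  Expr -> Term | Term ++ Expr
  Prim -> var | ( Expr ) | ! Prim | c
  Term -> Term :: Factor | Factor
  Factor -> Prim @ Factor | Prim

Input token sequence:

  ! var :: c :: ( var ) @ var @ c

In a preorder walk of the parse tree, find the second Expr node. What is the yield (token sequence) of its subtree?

[Expr [Term [Term [Term [Factor [Prim ! [Prim var]]]] :: [Factor [Prim c]]] :: [Factor [Prim ( [Expr [Term [Factor [Prim var]]]] )] @ [Factor [Prim var] @ [Factor [Prim c]]]]]]

var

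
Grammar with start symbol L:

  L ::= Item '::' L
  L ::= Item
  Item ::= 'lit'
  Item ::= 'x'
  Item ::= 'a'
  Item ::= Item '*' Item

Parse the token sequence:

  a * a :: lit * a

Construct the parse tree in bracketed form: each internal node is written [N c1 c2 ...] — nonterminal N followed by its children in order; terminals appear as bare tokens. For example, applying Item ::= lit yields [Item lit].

[L [Item [Item a] * [Item a]] :: [L [Item [Item lit] * [Item a]]]]

L
Item :: L
Item * Item :: L
a * Item :: L
a * a :: L
a * a :: Item
a * a :: Item * Item
a * a :: lit * Item
a * a :: lit * a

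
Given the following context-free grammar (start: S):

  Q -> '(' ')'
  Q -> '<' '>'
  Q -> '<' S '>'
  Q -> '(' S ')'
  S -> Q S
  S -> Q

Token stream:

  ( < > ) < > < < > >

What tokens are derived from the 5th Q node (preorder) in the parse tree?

< >

[S [Q ( [S [Q < >]] )] [S [Q < >] [S [Q < [S [Q < >]] >]]]]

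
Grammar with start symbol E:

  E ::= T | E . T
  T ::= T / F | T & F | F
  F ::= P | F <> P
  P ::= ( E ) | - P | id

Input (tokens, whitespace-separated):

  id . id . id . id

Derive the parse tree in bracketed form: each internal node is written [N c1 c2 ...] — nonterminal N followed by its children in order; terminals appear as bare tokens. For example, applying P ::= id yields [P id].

E
E . T
E . T . T
E . T . T . T
T . T . T . T
F . T . T . T
P . T . T . T
id . T . T . T
id . F . T . T
id . P . T . T
id . id . T . T
id . id . F . T
id . id . P . T
id . id . id . T
id . id . id . F
id . id . id . P
id . id . id . id

[E [E [E [E [T [F [P id]]]] . [T [F [P id]]]] . [T [F [P id]]]] . [T [F [P id]]]]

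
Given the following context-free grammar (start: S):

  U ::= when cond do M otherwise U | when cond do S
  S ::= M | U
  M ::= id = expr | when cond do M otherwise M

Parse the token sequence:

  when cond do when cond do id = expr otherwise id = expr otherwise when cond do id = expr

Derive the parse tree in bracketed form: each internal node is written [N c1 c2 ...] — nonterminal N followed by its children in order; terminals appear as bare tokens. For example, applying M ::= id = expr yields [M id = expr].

[S [U when cond do [M when cond do [M id = expr] otherwise [M id = expr]] otherwise [U when cond do [S [M id = expr]]]]]

S
U
when cond do M otherwise U
when cond do when cond do M otherwise M otherwise U
when cond do when cond do id = expr otherwise M otherwise U
when cond do when cond do id = expr otherwise id = expr otherwise U
when cond do when cond do id = expr otherwise id = expr otherwise when cond do S
when cond do when cond do id = expr otherwise id = expr otherwise when cond do M
when cond do when cond do id = expr otherwise id = expr otherwise when cond do id = expr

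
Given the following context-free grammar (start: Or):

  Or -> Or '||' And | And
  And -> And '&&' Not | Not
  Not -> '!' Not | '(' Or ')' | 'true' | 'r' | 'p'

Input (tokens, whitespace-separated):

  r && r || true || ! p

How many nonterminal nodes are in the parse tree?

[Or [Or [Or [And [And [Not r]] && [Not r]]] || [And [Not true]]] || [And [Not ! [Not p]]]]

12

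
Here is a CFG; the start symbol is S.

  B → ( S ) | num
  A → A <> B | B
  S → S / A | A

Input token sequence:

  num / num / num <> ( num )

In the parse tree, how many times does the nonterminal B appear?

5

[S [S [S [A [B num]]] / [A [B num]]] / [A [A [B num]] <> [B ( [S [A [B num]]] )]]]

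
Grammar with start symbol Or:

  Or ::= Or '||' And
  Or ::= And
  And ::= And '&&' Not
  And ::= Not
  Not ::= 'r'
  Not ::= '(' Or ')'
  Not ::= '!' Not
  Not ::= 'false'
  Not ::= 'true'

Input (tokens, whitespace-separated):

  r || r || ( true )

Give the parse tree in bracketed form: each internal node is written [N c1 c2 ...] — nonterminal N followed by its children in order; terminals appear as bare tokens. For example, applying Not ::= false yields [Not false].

[Or [Or [Or [And [Not r]]] || [And [Not r]]] || [And [Not ( [Or [And [Not true]]] )]]]

Or
Or || And
Or || And || And
And || And || And
Not || And || And
r || And || And
r || Not || And
r || r || And
r || r || Not
r || r || ( Or )
r || r || ( And )
r || r || ( Not )
r || r || ( true )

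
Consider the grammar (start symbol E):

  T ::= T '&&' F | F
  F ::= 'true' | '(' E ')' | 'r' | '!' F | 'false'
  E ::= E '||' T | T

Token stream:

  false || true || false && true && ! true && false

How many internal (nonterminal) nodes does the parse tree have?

[E [E [E [T [F false]]] || [T [F true]]] || [T [T [T [T [F false]] && [F true]] && [F ! [F true]]] && [F false]]]

16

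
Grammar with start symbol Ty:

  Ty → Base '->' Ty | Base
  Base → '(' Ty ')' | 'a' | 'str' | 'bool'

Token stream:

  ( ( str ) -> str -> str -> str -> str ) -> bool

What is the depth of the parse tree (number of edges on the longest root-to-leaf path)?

[Ty [Base ( [Ty [Base ( [Ty [Base str]] )] -> [Ty [Base str] -> [Ty [Base str] -> [Ty [Base str] -> [Ty [Base str]]]]]] )] -> [Ty [Base bool]]]

8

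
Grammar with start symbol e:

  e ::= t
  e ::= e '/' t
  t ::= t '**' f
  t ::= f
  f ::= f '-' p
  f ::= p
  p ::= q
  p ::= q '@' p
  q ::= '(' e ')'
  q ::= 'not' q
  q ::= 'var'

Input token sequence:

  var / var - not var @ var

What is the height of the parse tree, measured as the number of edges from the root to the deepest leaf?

6

[e [e [t [f [p [q var]]]]] / [t [f [f [p [q var]]] - [p [q not [q var]] @ [p [q var]]]]]]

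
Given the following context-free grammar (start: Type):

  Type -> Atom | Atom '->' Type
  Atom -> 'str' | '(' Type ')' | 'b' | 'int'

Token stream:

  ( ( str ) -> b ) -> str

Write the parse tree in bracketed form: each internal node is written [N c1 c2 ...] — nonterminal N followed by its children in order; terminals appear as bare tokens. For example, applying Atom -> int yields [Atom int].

[Type [Atom ( [Type [Atom ( [Type [Atom str]] )] -> [Type [Atom b]]] )] -> [Type [Atom str]]]

Type
Atom -> Type
( Type ) -> Type
( Atom -> Type ) -> Type
( ( Type ) -> Type ) -> Type
( ( Atom ) -> Type ) -> Type
( ( str ) -> Type ) -> Type
( ( str ) -> Atom ) -> Type
( ( str ) -> b ) -> Type
( ( str ) -> b ) -> Atom
( ( str ) -> b ) -> str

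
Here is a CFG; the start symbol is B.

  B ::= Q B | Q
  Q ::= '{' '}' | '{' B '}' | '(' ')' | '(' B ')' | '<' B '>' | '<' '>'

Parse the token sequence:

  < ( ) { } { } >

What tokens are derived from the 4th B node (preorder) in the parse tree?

[B [Q < [B [Q ( )] [B [Q { }] [B [Q { }]]]] >]]

{ }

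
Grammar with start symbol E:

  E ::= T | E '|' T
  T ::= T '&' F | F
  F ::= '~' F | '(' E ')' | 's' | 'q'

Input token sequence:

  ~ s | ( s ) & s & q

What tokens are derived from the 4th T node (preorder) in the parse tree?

[E [E [T [F ~ [F s]]]] | [T [T [T [F ( [E [T [F s]]] )]] & [F s]] & [F q]]]

( s )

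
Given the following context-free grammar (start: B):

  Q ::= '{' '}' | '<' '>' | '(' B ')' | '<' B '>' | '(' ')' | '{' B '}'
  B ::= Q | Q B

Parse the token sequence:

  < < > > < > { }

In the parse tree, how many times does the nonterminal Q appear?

[B [Q < [B [Q < >]] >] [B [Q < >] [B [Q { }]]]]

4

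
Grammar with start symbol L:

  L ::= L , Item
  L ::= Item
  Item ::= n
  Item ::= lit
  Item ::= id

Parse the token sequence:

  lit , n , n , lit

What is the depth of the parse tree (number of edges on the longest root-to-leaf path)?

[L [L [L [L [Item lit]] , [Item n]] , [Item n]] , [Item lit]]

5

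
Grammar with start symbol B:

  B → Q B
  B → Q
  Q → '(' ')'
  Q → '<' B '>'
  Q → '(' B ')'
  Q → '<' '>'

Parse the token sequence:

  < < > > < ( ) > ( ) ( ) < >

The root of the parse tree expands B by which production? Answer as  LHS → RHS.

B → Q B

[B [Q < [B [Q < >]] >] [B [Q < [B [Q ( )]] >] [B [Q ( )] [B [Q ( )] [B [Q < >]]]]]]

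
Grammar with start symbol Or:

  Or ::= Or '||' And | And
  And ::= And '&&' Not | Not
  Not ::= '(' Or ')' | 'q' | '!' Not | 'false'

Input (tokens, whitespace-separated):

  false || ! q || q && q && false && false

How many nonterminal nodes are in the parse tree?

16

[Or [Or [Or [And [Not false]]] || [And [Not ! [Not q]]]] || [And [And [And [And [Not q]] && [Not q]] && [Not false]] && [Not false]]]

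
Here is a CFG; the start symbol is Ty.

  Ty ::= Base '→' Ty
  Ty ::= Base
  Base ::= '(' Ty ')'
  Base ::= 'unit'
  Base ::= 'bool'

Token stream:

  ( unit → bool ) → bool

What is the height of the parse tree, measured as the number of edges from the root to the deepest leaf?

[Ty [Base ( [Ty [Base unit] → [Ty [Base bool]]] )] → [Ty [Base bool]]]

5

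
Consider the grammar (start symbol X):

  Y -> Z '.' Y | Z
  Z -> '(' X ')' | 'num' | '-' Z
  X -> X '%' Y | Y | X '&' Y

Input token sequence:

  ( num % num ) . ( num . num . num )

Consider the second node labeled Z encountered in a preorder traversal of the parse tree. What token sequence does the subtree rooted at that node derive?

num

[X [Y [Z ( [X [X [Y [Z num]]] % [Y [Z num]]] )] . [Y [Z ( [X [Y [Z num] . [Y [Z num] . [Y [Z num]]]]] )]]]]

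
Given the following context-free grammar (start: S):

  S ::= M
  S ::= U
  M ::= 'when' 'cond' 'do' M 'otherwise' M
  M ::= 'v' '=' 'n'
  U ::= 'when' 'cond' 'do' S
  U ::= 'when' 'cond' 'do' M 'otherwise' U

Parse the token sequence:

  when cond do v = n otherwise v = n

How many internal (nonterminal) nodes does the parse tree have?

[S [M when cond do [M v = n] otherwise [M v = n]]]

4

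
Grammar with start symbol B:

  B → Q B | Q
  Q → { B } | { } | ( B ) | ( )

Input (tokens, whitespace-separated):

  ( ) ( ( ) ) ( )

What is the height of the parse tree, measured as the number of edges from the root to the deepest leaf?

5

[B [Q ( )] [B [Q ( [B [Q ( )]] )] [B [Q ( )]]]]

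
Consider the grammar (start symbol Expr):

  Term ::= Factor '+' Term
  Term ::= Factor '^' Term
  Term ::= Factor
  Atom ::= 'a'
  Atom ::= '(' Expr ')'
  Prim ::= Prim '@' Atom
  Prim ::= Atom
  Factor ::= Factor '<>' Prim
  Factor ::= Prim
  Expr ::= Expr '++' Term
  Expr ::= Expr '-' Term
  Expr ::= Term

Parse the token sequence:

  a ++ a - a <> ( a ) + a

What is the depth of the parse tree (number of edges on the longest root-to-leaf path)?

10

[Expr [Expr [Expr [Term [Factor [Prim [Atom a]]]]] ++ [Term [Factor [Prim [Atom a]]]]] - [Term [Factor [Factor [Prim [Atom a]]] <> [Prim [Atom ( [Expr [Term [Factor [Prim [Atom a]]]]] )]]] + [Term [Factor [Prim [Atom a]]]]]]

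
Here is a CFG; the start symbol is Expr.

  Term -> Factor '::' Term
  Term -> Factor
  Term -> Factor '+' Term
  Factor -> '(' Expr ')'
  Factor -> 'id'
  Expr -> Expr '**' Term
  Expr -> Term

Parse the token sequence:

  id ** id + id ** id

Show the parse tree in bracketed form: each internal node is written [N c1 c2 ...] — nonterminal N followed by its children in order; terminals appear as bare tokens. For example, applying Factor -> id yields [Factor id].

Expr
Expr ** Term
Expr ** Term ** Term
Term ** Term ** Term
Factor ** Term ** Term
id ** Term ** Term
id ** Factor + Term ** Term
id ** id + Term ** Term
id ** id + Factor ** Term
id ** id + id ** Term
id ** id + id ** Factor
id ** id + id ** id

[Expr [Expr [Expr [Term [Factor id]]] ** [Term [Factor id] + [Term [Factor id]]]] ** [Term [Factor id]]]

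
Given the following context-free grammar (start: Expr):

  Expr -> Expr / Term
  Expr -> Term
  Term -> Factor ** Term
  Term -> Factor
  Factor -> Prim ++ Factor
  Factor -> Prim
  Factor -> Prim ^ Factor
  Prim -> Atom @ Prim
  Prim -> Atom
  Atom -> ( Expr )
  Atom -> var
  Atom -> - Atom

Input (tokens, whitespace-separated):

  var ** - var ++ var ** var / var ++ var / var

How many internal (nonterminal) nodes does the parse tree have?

30

[Expr [Expr [Expr [Term [Factor [Prim [Atom var]]] ** [Term [Factor [Prim [Atom - [Atom var]]] ++ [Factor [Prim [Atom var]]]] ** [Term [Factor [Prim [Atom var]]]]]]] / [Term [Factor [Prim [Atom var]] ++ [Factor [Prim [Atom var]]]]]] / [Term [Factor [Prim [Atom var]]]]]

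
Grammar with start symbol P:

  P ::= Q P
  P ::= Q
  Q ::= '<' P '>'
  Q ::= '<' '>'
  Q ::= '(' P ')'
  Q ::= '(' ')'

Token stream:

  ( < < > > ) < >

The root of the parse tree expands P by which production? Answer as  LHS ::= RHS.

P ::= Q P

[P [Q ( [P [Q < [P [Q < >]] >]] )] [P [Q < >]]]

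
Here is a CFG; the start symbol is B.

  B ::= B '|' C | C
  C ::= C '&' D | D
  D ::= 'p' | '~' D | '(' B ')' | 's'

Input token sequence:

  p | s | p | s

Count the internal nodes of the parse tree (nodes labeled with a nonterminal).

12

[B [B [B [B [C [D p]]] | [C [D s]]] | [C [D p]]] | [C [D s]]]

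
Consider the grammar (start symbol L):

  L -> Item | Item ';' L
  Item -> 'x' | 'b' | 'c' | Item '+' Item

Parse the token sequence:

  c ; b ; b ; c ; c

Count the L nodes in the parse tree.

5

[L [Item c] ; [L [Item b] ; [L [Item b] ; [L [Item c] ; [L [Item c]]]]]]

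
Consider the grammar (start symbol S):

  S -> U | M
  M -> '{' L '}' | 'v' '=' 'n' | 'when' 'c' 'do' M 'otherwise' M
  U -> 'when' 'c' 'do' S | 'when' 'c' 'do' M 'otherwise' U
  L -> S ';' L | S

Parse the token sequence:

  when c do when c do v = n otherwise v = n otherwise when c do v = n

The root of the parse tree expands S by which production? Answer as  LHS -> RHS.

[S [U when c do [M when c do [M v = n] otherwise [M v = n]] otherwise [U when c do [S [M v = n]]]]]

S -> U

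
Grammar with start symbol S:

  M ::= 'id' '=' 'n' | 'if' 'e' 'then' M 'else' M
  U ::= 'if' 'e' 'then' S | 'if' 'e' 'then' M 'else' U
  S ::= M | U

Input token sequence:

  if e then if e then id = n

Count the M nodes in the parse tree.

[S [U if e then [S [U if e then [S [M id = n]]]]]]

1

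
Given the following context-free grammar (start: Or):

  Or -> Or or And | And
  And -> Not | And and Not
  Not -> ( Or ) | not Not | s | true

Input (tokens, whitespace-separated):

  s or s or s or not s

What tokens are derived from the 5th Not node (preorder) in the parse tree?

[Or [Or [Or [Or [And [Not s]]] or [And [Not s]]] or [And [Not s]]] or [And [Not not [Not s]]]]

s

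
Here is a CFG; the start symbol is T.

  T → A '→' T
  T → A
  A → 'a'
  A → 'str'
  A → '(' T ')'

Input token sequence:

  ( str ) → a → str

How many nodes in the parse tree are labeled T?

4

[T [A ( [T [A str]] )] → [T [A a] → [T [A str]]]]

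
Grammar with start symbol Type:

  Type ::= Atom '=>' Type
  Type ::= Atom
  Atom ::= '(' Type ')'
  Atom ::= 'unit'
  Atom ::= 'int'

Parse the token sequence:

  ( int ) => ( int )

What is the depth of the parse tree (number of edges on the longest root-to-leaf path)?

5

[Type [Atom ( [Type [Atom int]] )] => [Type [Atom ( [Type [Atom int]] )]]]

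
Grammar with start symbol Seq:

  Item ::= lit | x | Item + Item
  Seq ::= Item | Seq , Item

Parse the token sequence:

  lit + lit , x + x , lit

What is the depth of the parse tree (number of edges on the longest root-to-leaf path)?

5

[Seq [Seq [Seq [Item [Item lit] + [Item lit]]] , [Item [Item x] + [Item x]]] , [Item lit]]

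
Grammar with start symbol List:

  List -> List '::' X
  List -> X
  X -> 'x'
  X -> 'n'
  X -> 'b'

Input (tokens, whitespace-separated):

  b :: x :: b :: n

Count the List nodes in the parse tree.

[List [List [List [List [X b]] :: [X x]] :: [X b]] :: [X n]]

4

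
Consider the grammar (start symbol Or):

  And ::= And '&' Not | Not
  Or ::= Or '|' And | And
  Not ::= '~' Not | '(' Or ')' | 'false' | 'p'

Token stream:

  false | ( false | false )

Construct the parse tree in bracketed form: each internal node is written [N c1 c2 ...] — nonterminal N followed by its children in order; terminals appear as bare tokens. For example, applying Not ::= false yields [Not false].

[Or [Or [And [Not false]]] | [And [Not ( [Or [Or [And [Not false]]] | [And [Not false]]] )]]]

Or
Or | And
And | And
Not | And
false | And
false | Not
false | ( Or )
false | ( Or | And )
false | ( And | And )
false | ( Not | And )
false | ( false | And )
false | ( false | Not )
false | ( false | false )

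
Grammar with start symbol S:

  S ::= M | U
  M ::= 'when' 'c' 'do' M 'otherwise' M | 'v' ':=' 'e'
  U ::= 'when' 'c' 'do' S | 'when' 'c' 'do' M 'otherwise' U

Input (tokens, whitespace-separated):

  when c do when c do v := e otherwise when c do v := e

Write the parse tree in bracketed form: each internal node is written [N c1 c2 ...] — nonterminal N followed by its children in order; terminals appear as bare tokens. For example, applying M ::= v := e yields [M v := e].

[S [U when c do [S [U when c do [M v := e] otherwise [U when c do [S [M v := e]]]]]]]

S
U
when c do S
when c do U
when c do when c do M otherwise U
when c do when c do v := e otherwise U
when c do when c do v := e otherwise when c do S
when c do when c do v := e otherwise when c do M
when c do when c do v := e otherwise when c do v := e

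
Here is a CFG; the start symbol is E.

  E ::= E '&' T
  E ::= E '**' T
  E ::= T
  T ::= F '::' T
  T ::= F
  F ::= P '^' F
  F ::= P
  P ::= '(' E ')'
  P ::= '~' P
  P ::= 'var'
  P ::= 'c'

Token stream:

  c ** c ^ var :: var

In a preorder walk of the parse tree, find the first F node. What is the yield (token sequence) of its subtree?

[E [E [T [F [P c]]]] ** [T [F [P c] ^ [F [P var]]] :: [T [F [P var]]]]]

c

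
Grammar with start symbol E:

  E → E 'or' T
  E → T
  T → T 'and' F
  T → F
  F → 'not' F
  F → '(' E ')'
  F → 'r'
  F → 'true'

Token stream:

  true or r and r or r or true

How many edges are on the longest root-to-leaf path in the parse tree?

[E [E [E [E [T [F true]]] or [T [T [F r]] and [F r]]] or [T [F r]]] or [T [F true]]]

6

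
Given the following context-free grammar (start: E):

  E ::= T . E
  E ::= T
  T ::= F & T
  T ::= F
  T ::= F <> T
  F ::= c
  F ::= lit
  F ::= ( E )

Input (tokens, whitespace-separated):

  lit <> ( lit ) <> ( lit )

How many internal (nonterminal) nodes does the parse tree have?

[E [T [F lit] <> [T [F ( [E [T [F lit]]] )] <> [T [F ( [E [T [F lit]]] )]]]]]

13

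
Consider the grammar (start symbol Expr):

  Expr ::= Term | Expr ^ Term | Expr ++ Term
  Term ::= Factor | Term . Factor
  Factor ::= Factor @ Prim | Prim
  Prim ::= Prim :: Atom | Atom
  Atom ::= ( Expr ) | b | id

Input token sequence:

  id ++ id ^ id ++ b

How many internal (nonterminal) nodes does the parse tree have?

[Expr [Expr [Expr [Expr [Term [Factor [Prim [Atom id]]]]] ++ [Term [Factor [Prim [Atom id]]]]] ^ [Term [Factor [Prim [Atom id]]]]] ++ [Term [Factor [Prim [Atom b]]]]]

20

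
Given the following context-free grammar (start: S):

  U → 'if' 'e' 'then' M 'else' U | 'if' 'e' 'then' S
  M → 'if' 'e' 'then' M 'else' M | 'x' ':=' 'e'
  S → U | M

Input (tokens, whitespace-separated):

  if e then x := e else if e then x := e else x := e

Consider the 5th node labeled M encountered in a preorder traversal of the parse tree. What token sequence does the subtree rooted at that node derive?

[S [M if e then [M x := e] else [M if e then [M x := e] else [M x := e]]]]

x := e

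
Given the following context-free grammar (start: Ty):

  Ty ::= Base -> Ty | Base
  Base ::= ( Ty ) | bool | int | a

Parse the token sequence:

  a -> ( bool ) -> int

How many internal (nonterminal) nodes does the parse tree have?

[Ty [Base a] -> [Ty [Base ( [Ty [Base bool]] )] -> [Ty [Base int]]]]

8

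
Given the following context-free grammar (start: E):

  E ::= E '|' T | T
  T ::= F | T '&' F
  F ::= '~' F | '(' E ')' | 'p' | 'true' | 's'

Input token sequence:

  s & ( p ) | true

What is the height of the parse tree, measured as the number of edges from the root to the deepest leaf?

7

[E [E [T [T [F s]] & [F ( [E [T [F p]]] )]]] | [T [F true]]]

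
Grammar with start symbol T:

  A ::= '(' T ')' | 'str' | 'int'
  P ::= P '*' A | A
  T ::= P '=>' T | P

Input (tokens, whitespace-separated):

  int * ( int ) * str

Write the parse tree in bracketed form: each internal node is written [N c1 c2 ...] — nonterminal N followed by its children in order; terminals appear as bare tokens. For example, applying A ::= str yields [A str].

[T [P [P [P [A int]] * [A ( [T [P [A int]]] )]] * [A str]]]

T
P
P * A
P * A * A
A * A * A
int * A * A
int * ( T ) * A
int * ( P ) * A
int * ( A ) * A
int * ( int ) * A
int * ( int ) * str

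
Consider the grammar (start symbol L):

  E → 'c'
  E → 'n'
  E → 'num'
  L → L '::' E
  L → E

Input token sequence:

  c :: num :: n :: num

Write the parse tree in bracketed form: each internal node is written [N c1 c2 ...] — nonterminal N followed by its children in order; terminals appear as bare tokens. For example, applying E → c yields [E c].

L
L :: E
L :: E :: E
L :: E :: E :: E
E :: E :: E :: E
c :: E :: E :: E
c :: num :: E :: E
c :: num :: n :: E
c :: num :: n :: num

[L [L [L [L [E c]] :: [E num]] :: [E n]] :: [E num]]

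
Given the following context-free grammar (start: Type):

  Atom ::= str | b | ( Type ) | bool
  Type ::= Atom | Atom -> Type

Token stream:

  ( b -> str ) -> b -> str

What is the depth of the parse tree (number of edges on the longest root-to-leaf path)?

5

[Type [Atom ( [Type [Atom b] -> [Type [Atom str]]] )] -> [Type [Atom b] -> [Type [Atom str]]]]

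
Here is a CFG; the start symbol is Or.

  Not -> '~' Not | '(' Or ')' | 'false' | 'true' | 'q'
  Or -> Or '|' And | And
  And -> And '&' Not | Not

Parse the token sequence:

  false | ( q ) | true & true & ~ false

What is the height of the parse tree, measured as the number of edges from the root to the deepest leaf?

[Or [Or [Or [And [Not false]]] | [And [Not ( [Or [And [Not q]]] )]]] | [And [And [And [Not true]] & [Not true]] & [Not ~ [Not false]]]]

7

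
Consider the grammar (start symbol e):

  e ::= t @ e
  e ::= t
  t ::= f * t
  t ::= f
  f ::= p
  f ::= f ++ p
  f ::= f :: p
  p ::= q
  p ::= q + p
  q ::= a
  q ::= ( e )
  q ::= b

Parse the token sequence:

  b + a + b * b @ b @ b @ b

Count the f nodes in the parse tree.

5

[e [t [f [p [q b] + [p [q a] + [p [q b]]]]] * [t [f [p [q b]]]]] @ [e [t [f [p [q b]]]] @ [e [t [f [p [q b]]]] @ [e [t [f [p [q b]]]]]]]]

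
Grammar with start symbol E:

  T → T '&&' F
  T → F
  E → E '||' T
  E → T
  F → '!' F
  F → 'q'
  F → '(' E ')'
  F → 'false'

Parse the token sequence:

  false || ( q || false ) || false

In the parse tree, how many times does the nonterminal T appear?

[E [E [E [T [F false]]] || [T [F ( [E [E [T [F q]]] || [T [F false]]] )]]] || [T [F false]]]

5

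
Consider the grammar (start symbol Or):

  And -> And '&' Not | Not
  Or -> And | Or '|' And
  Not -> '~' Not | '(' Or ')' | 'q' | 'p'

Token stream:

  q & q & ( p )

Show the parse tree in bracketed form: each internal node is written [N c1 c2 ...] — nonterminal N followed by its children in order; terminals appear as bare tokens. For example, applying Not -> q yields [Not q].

Or
And
And & Not
And & Not & Not
Not & Not & Not
q & Not & Not
q & q & Not
q & q & ( Or )
q & q & ( And )
q & q & ( Not )
q & q & ( p )

[Or [And [And [And [Not q]] & [Not q]] & [Not ( [Or [And [Not p]]] )]]]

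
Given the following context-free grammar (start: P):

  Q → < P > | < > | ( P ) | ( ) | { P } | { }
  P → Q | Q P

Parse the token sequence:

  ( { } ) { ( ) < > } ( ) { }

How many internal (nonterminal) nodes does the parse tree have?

14

[P [Q ( [P [Q { }]] )] [P [Q { [P [Q ( )] [P [Q < >]]] }] [P [Q ( )] [P [Q { }]]]]]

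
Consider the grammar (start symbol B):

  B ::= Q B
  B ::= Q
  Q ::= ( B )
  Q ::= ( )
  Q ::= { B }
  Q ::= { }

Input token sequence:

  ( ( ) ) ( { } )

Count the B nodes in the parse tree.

4

[B [Q ( [B [Q ( )]] )] [B [Q ( [B [Q { }]] )]]]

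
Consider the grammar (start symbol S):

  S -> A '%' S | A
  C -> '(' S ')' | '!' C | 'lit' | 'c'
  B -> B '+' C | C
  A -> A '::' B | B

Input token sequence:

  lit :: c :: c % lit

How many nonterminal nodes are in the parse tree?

[S [A [A [A [B [C lit]]] :: [B [C c]]] :: [B [C c]]] % [S [A [B [C lit]]]]]

14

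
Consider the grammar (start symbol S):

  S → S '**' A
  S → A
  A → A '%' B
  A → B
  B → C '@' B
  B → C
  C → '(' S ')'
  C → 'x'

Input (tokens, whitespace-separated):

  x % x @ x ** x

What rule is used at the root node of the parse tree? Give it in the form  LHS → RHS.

[S [S [A [A [B [C x]]] % [B [C x] @ [B [C x]]]]] ** [A [B [C x]]]]

S → S '**' A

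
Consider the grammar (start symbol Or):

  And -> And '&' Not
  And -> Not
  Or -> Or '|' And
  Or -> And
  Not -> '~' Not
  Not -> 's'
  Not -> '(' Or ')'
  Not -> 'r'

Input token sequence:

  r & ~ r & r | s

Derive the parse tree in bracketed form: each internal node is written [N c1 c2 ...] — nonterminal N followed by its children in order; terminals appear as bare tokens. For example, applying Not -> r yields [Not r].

Or
Or | And
And | And
And & Not | And
And & Not & Not | And
Not & Not & Not | And
r & Not & Not | And
r & ~ Not & Not | And
r & ~ r & Not | And
r & ~ r & r | And
r & ~ r & r | Not
r & ~ r & r | s

[Or [Or [And [And [And [Not r]] & [Not ~ [Not r]]] & [Not r]]] | [And [Not s]]]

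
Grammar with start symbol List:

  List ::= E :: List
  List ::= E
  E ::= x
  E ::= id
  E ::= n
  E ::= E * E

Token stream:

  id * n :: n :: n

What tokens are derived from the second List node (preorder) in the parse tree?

n :: n

[List [E [E id] * [E n]] :: [List [E n] :: [List [E n]]]]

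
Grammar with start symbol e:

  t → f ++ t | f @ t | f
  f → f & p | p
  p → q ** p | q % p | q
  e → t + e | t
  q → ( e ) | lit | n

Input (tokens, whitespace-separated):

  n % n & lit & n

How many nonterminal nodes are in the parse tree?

13

[e [t [f [f [f [p [q n] % [p [q n]]]] & [p [q lit]]] & [p [q n]]]]]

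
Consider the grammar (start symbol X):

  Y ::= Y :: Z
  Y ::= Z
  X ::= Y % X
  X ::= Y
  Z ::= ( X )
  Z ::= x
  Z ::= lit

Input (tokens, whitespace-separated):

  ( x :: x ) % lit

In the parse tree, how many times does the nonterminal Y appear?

[X [Y [Z ( [X [Y [Y [Z x]] :: [Z x]]] )]] % [X [Y [Z lit]]]]

4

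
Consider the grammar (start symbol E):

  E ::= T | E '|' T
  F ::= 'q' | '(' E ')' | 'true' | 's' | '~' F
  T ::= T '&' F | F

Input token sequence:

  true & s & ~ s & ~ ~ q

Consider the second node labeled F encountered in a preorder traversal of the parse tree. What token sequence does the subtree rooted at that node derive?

s

[E [T [T [T [T [F true]] & [F s]] & [F ~ [F s]]] & [F ~ [F ~ [F q]]]]]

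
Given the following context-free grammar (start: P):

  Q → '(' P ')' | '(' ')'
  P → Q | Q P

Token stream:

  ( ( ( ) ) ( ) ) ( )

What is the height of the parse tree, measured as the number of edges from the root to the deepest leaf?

6

[P [Q ( [P [Q ( [P [Q ( )]] )] [P [Q ( )]]] )] [P [Q ( )]]]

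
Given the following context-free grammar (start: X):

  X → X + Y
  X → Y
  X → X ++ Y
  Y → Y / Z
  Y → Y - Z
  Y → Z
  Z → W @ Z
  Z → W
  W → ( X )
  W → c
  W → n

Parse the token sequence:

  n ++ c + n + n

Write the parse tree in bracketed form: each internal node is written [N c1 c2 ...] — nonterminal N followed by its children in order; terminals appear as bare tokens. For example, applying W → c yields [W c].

[X [X [X [X [Y [Z [W n]]]] ++ [Y [Z [W c]]]] + [Y [Z [W n]]]] + [Y [Z [W n]]]]

X
X + Y
X + Y + Y
X ++ Y + Y + Y
Y ++ Y + Y + Y
Z ++ Y + Y + Y
W ++ Y + Y + Y
n ++ Y + Y + Y
n ++ Z + Y + Y
n ++ W + Y + Y
n ++ c + Y + Y
n ++ c + Z + Y
n ++ c + W + Y
n ++ c + n + Y
n ++ c + n + Z
n ++ c + n + W
n ++ c + n + n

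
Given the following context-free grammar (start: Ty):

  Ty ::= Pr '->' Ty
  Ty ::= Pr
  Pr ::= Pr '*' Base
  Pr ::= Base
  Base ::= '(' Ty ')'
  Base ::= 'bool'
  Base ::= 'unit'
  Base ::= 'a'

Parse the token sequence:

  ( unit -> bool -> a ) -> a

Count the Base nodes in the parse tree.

5

[Ty [Pr [Base ( [Ty [Pr [Base unit]] -> [Ty [Pr [Base bool]] -> [Ty [Pr [Base a]]]]] )]] -> [Ty [Pr [Base a]]]]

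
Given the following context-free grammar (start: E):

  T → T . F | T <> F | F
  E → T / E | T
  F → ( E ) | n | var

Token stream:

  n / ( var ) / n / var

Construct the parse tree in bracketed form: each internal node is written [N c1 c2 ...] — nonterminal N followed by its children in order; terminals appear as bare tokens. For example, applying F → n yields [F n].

[E [T [F n]] / [E [T [F ( [E [T [F var]]] )]] / [E [T [F n]] / [E [T [F var]]]]]]

E
T / E
F / E
n / E
n / T / E
n / F / E
n / ( E ) / E
n / ( T ) / E
n / ( F ) / E
n / ( var ) / E
n / ( var ) / T / E
n / ( var ) / F / E
n / ( var ) / n / E
n / ( var ) / n / T
n / ( var ) / n / F
n / ( var ) / n / var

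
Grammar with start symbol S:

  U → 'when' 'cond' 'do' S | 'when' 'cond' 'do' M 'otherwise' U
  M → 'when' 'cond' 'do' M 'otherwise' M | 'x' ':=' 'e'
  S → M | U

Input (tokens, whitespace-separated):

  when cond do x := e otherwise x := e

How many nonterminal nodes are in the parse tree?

[S [M when cond do [M x := e] otherwise [M x := e]]]

4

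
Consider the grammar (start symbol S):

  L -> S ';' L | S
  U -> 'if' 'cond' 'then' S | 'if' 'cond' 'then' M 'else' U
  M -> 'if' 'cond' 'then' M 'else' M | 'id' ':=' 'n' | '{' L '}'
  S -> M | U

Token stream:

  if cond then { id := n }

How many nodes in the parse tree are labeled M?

[S [U if cond then [S [M { [L [S [M id := n]]] }]]]]

2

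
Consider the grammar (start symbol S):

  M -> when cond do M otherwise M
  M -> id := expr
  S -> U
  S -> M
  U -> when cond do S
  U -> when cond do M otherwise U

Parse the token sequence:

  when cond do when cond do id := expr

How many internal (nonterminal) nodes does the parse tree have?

6

[S [U when cond do [S [U when cond do [S [M id := expr]]]]]]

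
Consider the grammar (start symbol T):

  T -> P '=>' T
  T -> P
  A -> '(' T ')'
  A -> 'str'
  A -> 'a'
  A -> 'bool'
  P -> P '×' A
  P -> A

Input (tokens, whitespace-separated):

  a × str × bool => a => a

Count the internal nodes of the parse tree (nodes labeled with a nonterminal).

[T [P [P [P [A a]] × [A str]] × [A bool]] => [T [P [A a]] => [T [P [A a]]]]]

13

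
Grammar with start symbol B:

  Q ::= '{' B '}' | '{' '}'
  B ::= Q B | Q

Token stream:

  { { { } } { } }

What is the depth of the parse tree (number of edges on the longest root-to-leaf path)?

[B [Q { [B [Q { [B [Q { }]] }] [B [Q { }]]] }]]

6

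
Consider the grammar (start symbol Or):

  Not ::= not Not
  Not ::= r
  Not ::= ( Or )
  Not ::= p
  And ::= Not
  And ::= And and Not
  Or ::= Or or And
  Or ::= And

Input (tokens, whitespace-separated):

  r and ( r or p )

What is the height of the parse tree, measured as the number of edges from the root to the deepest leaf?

[Or [And [And [Not r]] and [Not ( [Or [Or [And [Not r]]] or [And [Not p]]] )]]]

7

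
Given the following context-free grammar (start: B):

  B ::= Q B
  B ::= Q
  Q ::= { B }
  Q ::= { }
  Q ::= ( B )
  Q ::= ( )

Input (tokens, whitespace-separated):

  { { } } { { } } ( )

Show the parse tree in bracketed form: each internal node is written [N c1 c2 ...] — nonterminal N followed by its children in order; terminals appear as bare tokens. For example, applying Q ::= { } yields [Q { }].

[B [Q { [B [Q { }]] }] [B [Q { [B [Q { }]] }] [B [Q ( )]]]]

B
Q B
{ B } B
{ Q } B
{ { } } B
{ { } } Q B
{ { } } { B } B
{ { } } { Q } B
{ { } } { { } } B
{ { } } { { } } Q
{ { } } { { } } ( )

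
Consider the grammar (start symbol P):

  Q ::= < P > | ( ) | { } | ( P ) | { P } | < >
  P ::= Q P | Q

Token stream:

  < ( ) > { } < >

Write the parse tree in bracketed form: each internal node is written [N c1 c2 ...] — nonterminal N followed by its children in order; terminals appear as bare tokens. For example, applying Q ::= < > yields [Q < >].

[P [Q < [P [Q ( )]] >] [P [Q { }] [P [Q < >]]]]

P
Q P
< P > P
< Q > P
< ( ) > P
< ( ) > Q P
< ( ) > { } P
< ( ) > { } Q
< ( ) > { } < >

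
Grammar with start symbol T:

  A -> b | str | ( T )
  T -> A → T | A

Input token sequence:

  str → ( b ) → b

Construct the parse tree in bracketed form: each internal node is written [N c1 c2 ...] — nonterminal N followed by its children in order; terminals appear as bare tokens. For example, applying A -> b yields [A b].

T
A → T
str → T
str → A → T
str → ( T ) → T
str → ( A ) → T
str → ( b ) → T
str → ( b ) → A
str → ( b ) → b

[T [A str] → [T [A ( [T [A b]] )] → [T [A b]]]]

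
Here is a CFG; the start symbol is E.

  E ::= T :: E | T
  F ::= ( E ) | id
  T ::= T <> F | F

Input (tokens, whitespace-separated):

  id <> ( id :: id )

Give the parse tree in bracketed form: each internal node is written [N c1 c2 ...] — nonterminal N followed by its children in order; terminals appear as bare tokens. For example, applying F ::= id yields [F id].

E
T
T <> F
F <> F
id <> F
id <> ( E )
id <> ( T :: E )
id <> ( F :: E )
id <> ( id :: E )
id <> ( id :: T )
id <> ( id :: F )
id <> ( id :: id )

[E [T [T [F id]] <> [F ( [E [T [F id]] :: [E [T [F id]]]] )]]]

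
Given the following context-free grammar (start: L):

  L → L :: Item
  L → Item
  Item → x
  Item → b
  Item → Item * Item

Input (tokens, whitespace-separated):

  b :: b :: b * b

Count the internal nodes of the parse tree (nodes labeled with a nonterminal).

[L [L [L [Item b]] :: [Item b]] :: [Item [Item b] * [Item b]]]

8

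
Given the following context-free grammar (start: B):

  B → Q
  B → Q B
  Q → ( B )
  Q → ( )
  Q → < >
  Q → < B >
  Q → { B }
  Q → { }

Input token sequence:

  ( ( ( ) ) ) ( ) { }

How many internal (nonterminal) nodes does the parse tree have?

10

[B [Q ( [B [Q ( [B [Q ( )]] )]] )] [B [Q ( )] [B [Q { }]]]]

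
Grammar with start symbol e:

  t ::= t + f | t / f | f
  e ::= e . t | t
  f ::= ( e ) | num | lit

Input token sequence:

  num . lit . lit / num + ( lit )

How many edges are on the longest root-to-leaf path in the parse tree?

6

[e [e [e [t [f num]]] . [t [f lit]]] . [t [t [t [f lit]] / [f num]] + [f ( [e [t [f lit]]] )]]]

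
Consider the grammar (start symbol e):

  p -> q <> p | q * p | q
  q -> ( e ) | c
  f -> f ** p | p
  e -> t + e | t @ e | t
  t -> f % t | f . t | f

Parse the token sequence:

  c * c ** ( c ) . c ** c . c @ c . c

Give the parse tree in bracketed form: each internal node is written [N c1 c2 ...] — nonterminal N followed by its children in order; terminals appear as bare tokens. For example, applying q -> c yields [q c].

[e [t [f [f [p [q c] * [p [q c]]]] ** [p [q ( [e [t [f [p [q c]]]]] )]]] . [t [f [f [p [q c]]] ** [p [q c]]] . [t [f [p [q c]]]]]] @ [e [t [f [p [q c]]] . [t [f [p [q c]]]]]]]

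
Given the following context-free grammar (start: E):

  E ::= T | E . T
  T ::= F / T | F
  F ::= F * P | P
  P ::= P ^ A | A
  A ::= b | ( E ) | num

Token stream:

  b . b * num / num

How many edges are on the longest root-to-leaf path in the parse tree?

6

[E [E [T [F [P [A b]]]]] . [T [F [F [P [A b]]] * [P [A num]]] / [T [F [P [A num]]]]]]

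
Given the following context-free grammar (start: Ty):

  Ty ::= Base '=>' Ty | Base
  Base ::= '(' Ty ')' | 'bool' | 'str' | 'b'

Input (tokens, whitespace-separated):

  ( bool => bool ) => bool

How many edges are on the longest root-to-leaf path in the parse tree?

5

[Ty [Base ( [Ty [Base bool] => [Ty [Base bool]]] )] => [Ty [Base bool]]]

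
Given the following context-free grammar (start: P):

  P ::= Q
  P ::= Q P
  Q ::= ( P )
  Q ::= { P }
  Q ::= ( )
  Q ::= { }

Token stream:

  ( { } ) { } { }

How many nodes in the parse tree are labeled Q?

[P [Q ( [P [Q { }]] )] [P [Q { }] [P [Q { }]]]]

4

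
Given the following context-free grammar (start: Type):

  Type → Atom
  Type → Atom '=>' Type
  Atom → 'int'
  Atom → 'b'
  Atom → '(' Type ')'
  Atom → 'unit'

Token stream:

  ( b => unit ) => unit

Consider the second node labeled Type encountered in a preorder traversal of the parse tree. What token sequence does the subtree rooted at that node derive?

[Type [Atom ( [Type [Atom b] => [Type [Atom unit]]] )] => [Type [Atom unit]]]

b => unit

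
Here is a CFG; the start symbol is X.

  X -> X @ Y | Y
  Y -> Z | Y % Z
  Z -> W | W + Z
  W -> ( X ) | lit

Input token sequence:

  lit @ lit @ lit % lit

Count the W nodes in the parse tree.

4

[X [X [X [Y [Z [W lit]]]] @ [Y [Z [W lit]]]] @ [Y [Y [Z [W lit]]] % [Z [W lit]]]]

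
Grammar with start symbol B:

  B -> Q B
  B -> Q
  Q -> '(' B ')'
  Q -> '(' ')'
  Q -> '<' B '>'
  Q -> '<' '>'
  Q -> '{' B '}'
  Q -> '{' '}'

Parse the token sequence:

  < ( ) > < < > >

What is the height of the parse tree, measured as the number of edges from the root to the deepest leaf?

5

[B [Q < [B [Q ( )]] >] [B [Q < [B [Q < >]] >]]]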